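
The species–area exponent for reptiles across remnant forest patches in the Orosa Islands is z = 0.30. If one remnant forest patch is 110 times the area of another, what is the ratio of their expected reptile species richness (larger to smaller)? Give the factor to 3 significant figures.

S₂/S₁ = (A₂/A₁)^z = 110^0.3
ln(S₂/S₁) = 0.3 × ln 110 = 0.3 × 4.7005 = 1.4101
S₂/S₁ = e^1.4101 ≈ 4.097

4.10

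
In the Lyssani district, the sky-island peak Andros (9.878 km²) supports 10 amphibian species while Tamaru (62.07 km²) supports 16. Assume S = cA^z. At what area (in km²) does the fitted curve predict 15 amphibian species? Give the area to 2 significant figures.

48 km²

z = ln(16/10) / ln(62.07/9.878) = 0.4700 / 1.8380 = 0.2557
c = 10 / 9.878^0.2557 = 10 / 1.796 = 5.567
A = (15/5.567)^(1/0.2557) ⇒ ln A = ln(2.694)/0.2557 = 3.8759
A = e^3.8759 ≈ 48.23 km²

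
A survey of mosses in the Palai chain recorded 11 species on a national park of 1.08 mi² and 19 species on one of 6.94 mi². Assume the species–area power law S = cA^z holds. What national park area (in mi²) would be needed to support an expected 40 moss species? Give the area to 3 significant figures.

z = ln(19/11) / ln(6.94/1.08) = 0.5465 / 1.8603 = 0.2938
c = 11 / 1.08^0.2938 = 11 / 1.023 = 10.75
A = (40/10.75)^(1/0.2938) ⇒ ln A = ln(3.72)/0.2938 = 4.4712
A = e^4.4712 ≈ 87.47 mi²

87.5 mi²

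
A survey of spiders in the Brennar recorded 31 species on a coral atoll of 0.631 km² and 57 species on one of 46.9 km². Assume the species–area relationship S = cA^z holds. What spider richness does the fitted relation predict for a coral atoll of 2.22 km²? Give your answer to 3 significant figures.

z = ln(57/31) / ln(46.9/0.631) = 0.6091 / 4.3085 = 0.1414
c = 31 / 0.631^0.1414 = 31 / 0.937 = 33.08
S₃ = 33.08 × 2.22^0.1414 = 33.08 × 1.119 ≈ 37.03

37.0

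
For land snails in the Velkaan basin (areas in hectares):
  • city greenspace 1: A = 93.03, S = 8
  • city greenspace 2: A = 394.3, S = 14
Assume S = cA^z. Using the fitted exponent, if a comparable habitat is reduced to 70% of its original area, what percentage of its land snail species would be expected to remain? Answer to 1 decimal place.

z = ln(14/8) / ln(394.3/93.03) = 0.5596 / 1.4442 = 0.3875
S_new/S_old = (A_new/A_old)^z = 0.7^0.3875 = exp(0.3875 × -0.3567) = 0.8709

87.1%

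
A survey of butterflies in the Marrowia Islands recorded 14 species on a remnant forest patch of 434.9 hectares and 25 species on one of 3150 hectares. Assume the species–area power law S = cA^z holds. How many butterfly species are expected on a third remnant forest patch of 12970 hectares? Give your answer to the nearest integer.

z = ln(25/14) / ln(3150/434.9) = 0.5798 / 1.9800 = 0.2928
c = 14 / 434.9^0.2928 = 14 / 5.924 = 2.363
S₃ = 2.363 × 12970^0.2928 = 2.363 × 16.01 ≈ 37.84

38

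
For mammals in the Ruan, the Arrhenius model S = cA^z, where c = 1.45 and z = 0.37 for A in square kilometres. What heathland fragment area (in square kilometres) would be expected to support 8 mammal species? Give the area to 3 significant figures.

101 square kilometres

8 = 1.45 × A^0.37  ⇒  A^0.37 = 8/1.45 = 5.517
ln A = ln(5.517) / 0.37 = 1.7079 / 0.37 = 4.6159
A = e^4.6159 ≈ 101.1 square kilometres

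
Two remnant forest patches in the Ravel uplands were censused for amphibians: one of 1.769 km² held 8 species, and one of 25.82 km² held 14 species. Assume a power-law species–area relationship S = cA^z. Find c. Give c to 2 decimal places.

z = ln(S₂/S₁) / ln(A₂/A₁) = ln(14/8) / ln(25.82/1.769) = 0.5596 / 2.6807 = 0.2088
c = S₁ / A₁^z = 8 / 1.769^0.2088 = 8 / 1.126 = 7.102

7.10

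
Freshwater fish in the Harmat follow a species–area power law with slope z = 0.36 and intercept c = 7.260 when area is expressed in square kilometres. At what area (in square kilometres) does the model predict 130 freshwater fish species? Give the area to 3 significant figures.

130 = 7.26 × A^0.36  ⇒  A^0.36 = 130/7.26 = 17.91
ln A = ln(17.91) / 0.36 = 2.8852 / 0.36 = 8.0143
A = e^8.0143 ≈ 3024 square kilometres

3020 square kilometres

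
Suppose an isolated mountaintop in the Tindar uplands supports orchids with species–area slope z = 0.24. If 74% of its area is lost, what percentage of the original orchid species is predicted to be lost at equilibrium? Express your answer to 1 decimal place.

27.6%

S_new/S_old = (A_new/A_old)^z = 0.26^0.24
= exp(0.24 × ln 0.26) = exp(0.24 × -1.3471) = exp(-0.3233) ≈ 0.7238
Fraction lost = 1 − 0.7238 = 0.2762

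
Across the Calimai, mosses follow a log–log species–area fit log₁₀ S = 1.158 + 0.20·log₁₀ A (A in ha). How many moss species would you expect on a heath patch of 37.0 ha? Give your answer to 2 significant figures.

30

S = 14.39 × 37^0.2 = 14.39 × 2.059 ≈ 29.62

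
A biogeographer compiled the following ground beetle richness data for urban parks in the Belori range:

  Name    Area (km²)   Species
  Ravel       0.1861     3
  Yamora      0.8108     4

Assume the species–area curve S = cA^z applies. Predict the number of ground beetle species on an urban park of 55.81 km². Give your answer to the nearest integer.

9

z = ln(4/3) / ln(0.8108/0.1861) = 0.2877 / 1.4717 = 0.1955
c = 3 / 0.1861^0.1955 = 3 / 0.7199 = 4.167
S₃ = 4.167 × 55.81^0.1955 = 4.167 × 2.195 ≈ 9.147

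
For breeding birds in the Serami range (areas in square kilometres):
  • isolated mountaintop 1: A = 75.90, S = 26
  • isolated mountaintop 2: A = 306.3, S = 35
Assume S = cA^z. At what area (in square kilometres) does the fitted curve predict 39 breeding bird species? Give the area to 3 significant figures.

z = ln(35/26) / ln(306.3/75.9) = 0.2973 / 1.3951 = 0.2131
c = 26 / 75.9^0.2131 = 26 / 2.515 = 10.34
A = (39/10.34)^(1/0.2131) ⇒ ln A = ln(3.773)/0.2131 = 6.2325
A = e^6.2325 ≈ 509 square kilometres

509 square kilometres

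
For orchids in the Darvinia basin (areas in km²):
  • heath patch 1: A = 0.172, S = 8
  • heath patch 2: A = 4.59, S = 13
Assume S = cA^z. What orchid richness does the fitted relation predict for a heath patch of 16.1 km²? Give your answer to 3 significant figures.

15.7

z = ln(13/8) / ln(4.59/0.172) = 0.4855 / 3.2841 = 0.1478
c = 8 / 0.172^0.1478 = 8 / 0.7709 = 10.38
S₃ = 10.38 × 16.1^0.1478 = 10.38 × 1.508 ≈ 15.65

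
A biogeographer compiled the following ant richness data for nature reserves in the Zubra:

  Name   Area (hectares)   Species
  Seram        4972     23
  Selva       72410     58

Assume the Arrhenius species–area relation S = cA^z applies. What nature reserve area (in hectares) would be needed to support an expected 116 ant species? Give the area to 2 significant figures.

z = ln(58/23) / ln(72410/4972) = 0.9249 / 2.6785 = 0.3453
c = 23 / 4972^0.3453 = 23 / 18.9 = 1.217
A = (116/1.217)^(1/0.3453) ⇒ ln A = ln(95.33)/0.3453 = 13.1974
A = e^13.1974 ≈ 538939 hectares

540000 hectares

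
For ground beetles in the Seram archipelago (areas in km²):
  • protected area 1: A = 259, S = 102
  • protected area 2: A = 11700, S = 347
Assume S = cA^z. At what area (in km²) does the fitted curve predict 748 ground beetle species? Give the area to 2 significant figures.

130000 km²

z = ln(347/102) / ln(11700/259) = 1.2244 / 3.8105 = 0.3213
c = 102 / 259^0.3213 = 102 / 5.962 = 17.11
A = (748/17.11)^(1/0.3213) ⇒ ln A = ln(43.72)/0.3213 = 11.7578
A = e^11.7578 ≈ 127748 km²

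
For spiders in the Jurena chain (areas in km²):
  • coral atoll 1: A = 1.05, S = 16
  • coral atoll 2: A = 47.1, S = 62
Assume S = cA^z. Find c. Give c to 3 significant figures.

15.7

z = ln(S₂/S₁) / ln(A₂/A₁) = ln(62/16) / ln(47.1/1.05) = 1.3545 / 3.8035 = 0.3561
c = S₁ / A₁^z = 16 / 1.05^0.3561 = 16 / 1.018 = 15.72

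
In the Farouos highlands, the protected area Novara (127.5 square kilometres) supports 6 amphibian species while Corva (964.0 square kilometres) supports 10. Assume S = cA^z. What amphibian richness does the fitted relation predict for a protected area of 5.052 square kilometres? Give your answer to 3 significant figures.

z = ln(10/6) / ln(964/127.5) = 0.5108 / 2.0230 = 0.2525
c = 6 / 127.5^0.2525 = 6 / 3.401 = 1.764
S₃ = 1.764 × 5.052^0.2525 = 1.764 × 1.505 ≈ 2.655

2.66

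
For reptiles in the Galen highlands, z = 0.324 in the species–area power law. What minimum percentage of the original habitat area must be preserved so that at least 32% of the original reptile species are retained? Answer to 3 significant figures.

2.97%

Need (A_new/A_old)^0.324 = 0.32, so A_new/A_old = 0.32^(1/0.324) = 0.32^3.086
ln(A_new/A_old) = ln 0.32 / 0.324 = -1.1394 / 0.324 = -3.5168
A_new/A_old = e^-3.5168 ≈ 0.0297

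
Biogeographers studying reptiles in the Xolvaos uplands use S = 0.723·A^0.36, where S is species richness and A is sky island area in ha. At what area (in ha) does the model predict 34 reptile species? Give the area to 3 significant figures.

34 = 0.723 × A^0.36  ⇒  A^0.36 = 34/0.723 = 47.03
ln A = ln(47.03) / 0.36 = 3.8507 / 0.36 = 10.6964
A = e^10.6964 ≈ 44197 ha

44200 ha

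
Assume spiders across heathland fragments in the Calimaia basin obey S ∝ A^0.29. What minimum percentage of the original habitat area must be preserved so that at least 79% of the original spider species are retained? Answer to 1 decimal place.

44.4%

Need (A_new/A_old)^0.29 = 0.79, so A_new/A_old = 0.79^(1/0.29) = 0.79^3.448
ln(A_new/A_old) = ln 0.79 / 0.29 = -0.2357 / 0.29 = -0.8128
A_new/A_old = e^-0.8128 ≈ 0.4436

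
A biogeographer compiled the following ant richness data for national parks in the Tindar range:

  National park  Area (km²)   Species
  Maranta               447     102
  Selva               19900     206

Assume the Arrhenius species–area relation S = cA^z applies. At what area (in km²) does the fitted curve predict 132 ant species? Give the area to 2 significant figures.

z = ln(206/102) / ln(19900/447) = 0.7029 / 3.7959 = 0.1852
c = 102 / 447^0.1852 = 102 / 3.096 = 32.95
A = (132/32.95)^(1/0.1852) ⇒ ln A = ln(4.006)/0.1852 = 7.4949
A = e^7.4949 ≈ 1799 km²

1800 km²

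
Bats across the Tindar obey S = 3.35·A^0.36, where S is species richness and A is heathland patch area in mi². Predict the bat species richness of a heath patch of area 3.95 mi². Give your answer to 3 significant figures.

S = 3.35 × 3.95^0.36
ln S = ln 3.35 + 0.36 × ln 3.95 = 1.2090 + 0.36 × 1.3737 = 1.7035
S = e^1.7035 ≈ 5.493

5.49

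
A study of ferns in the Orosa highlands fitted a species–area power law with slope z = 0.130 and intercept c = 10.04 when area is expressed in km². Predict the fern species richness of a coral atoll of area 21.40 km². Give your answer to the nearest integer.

15 species

S = 10.04 × 21.4^0.13
ln S = ln 10.04 + 0.13 × ln 21.4 = 2.3066 + 0.13 × 3.0634 = 2.7048
S = e^2.7048 ≈ 14.95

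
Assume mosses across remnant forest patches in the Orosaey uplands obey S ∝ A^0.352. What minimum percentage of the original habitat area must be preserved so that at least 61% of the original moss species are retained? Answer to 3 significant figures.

24.6%

Need (A_new/A_old)^0.352 = 0.61, so A_new/A_old = 0.61^(1/0.352) = 0.61^2.841
ln(A_new/A_old) = ln 0.61 / 0.352 = -0.4943 / 0.352 = -1.4043
A_new/A_old = e^-1.4043 ≈ 0.2456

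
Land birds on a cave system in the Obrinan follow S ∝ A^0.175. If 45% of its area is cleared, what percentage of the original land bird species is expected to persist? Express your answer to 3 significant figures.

S_new/S_old = (A_new/A_old)^z = 0.55^0.175
= exp(0.175 × ln 0.55) = exp(0.175 × -0.5978) = exp(-0.1046) ≈ 0.9007

90.1%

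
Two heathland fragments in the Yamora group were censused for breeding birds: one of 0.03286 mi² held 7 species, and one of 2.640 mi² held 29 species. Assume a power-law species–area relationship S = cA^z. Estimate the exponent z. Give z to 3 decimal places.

0.324

Taking logs: ln S = ln c + z ln A, so z = (ln S₂ − ln S₁)/(ln A₂ − ln A₁).
z = ln(29/7) / ln(2.64/0.03286) = ln(4.143) / ln(80.34) = 1.4214 / 4.3863 = 0.3241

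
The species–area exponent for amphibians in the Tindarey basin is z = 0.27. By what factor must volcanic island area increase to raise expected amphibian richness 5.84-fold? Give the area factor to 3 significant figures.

690

(A₂/A₁)^0.27 = 5.84, so A₂/A₁ = 5.84^(1/0.27) = 5.84^3.704
ln(A₂/A₁) = ln 5.84 / 0.27 = 1.7647 / 0.27 = 6.5360
A₂/A₁ = e^6.5360 ≈ 689.6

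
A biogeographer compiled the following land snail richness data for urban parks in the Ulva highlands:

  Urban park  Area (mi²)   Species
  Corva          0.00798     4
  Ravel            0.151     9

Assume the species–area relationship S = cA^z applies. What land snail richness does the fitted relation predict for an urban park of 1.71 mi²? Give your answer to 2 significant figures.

18

z = ln(9/4) / ln(0.151/0.00798) = 0.8109 / 2.9403 = 0.2758
c = 4 / 0.00798^0.2758 = 4 / 0.2639 = 15.16
S₃ = 15.16 × 1.71^0.2758 = 15.16 × 1.159 ≈ 17.58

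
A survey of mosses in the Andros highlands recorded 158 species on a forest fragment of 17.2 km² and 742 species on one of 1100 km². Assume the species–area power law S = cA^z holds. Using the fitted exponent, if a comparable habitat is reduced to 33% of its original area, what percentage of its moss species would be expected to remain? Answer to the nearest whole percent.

66%

z = ln(742/158) / ln(1100/17.2) = 1.5468 / 4.1582 = 0.3720
S_new/S_old = (A_new/A_old)^z = 0.33^0.3720 = exp(0.3720 × -1.1087) = 0.6621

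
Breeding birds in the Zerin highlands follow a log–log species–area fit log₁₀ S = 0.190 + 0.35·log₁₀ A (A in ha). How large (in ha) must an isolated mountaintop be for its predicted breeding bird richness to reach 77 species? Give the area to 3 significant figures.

70300 ha

77 = 1.549 × A^0.35  ⇒  A^0.35 = 77/1.549 = 49.72
ln A = ln(49.72) / 0.35 = 3.9063 / 0.35 = 11.1609
A = e^11.1609 ≈ 70326 ha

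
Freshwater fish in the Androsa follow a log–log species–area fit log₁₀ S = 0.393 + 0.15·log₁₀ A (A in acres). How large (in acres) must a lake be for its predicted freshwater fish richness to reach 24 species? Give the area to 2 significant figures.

24 = 2.472 × A^0.15  ⇒  A^0.15 = 24/2.472 = 9.71
ln A = ln(9.71) / 0.15 = 2.2731 / 0.15 = 15.1543
A = e^15.1543 ≈ 3814242 acres

3800000 acres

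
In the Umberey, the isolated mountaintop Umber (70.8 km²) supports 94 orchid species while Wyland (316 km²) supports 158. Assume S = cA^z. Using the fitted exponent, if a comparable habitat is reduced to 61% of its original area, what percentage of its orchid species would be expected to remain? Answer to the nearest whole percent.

84%

z = ln(158/94) / ln(316/70.8) = 0.5193 / 1.4959 = 0.3472
S_new/S_old = (A_new/A_old)^z = 0.61^0.3472 = exp(0.3472 × -0.4943) = 0.8423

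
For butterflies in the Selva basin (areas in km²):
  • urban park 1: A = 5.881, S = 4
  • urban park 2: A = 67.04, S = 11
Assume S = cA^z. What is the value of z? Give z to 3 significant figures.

0.416

Taking logs: ln S = ln c + z ln A, so z = (ln S₂ − ln S₁)/(ln A₂ − ln A₁).
z = ln(11/4) / ln(67.04/5.881) = ln(2.75) / ln(11.4) = 1.0116 / 2.4336 = 0.4157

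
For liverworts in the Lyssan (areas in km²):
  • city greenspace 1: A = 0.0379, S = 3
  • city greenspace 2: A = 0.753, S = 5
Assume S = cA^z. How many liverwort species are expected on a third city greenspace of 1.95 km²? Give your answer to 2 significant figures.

z = ln(5/3) / ln(0.753/0.0379) = 0.5108 / 2.9891 = 0.1709
c = 3 / 0.0379^0.1709 = 3 / 0.5716 = 5.248
S₃ = 5.248 × 1.95^0.1709 = 5.248 × 1.121 ≈ 5.883

5.9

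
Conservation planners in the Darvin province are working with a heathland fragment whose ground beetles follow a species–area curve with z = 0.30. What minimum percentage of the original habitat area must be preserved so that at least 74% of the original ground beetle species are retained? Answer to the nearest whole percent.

Need (A_new/A_old)^0.3 = 0.74, so A_new/A_old = 0.74^(1/0.3) = 0.74^3.333
ln(A_new/A_old) = ln 0.74 / 0.3 = -0.3011 / 0.3 = -1.0037
A_new/A_old = e^-1.0037 ≈ 0.3665

37%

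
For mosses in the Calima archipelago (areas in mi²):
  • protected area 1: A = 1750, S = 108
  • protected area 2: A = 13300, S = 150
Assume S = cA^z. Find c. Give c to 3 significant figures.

z = ln(S₂/S₁) / ln(A₂/A₁) = ln(150/108) / ln(13300/1750) = 0.3285 / 2.0281 = 0.1620
c = S₁ / A₁^z = 108 / 1750^0.1620 = 108 / 3.352 = 32.22

32.2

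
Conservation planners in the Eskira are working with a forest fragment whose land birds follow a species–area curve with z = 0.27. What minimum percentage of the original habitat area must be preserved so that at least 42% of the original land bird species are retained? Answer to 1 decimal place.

4.0%

Need (A_new/A_old)^0.27 = 0.42, so A_new/A_old = 0.42^(1/0.27) = 0.42^3.704
ln(A_new/A_old) = ln 0.42 / 0.27 = -0.8675 / 0.27 = -3.2130
A_new/A_old = e^-3.2130 ≈ 0.04024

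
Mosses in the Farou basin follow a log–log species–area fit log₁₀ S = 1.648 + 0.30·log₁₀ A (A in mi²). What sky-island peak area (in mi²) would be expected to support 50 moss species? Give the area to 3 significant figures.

50 = 44.46 × A^0.3  ⇒  A^0.3 = 50/44.46 = 1.125
ln A = ln(1.125) / 0.3 = 0.1174 / 0.3 = 0.3912
A = e^0.3912 ≈ 1.479 mi²

1.48 mi²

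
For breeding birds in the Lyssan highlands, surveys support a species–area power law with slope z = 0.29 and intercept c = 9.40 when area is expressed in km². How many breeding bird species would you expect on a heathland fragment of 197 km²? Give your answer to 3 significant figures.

43.5

S = 9.4 × 197^0.29 = 9.4 × 4.628 ≈ 43.5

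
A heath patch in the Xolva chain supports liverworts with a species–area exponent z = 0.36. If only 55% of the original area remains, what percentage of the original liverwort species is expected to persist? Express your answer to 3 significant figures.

S_new/S_old = (A_new/A_old)^z = 0.55^0.36
= exp(0.36 × ln 0.55) = exp(0.36 × -0.5978) = exp(-0.2152) ≈ 0.8064

80.6%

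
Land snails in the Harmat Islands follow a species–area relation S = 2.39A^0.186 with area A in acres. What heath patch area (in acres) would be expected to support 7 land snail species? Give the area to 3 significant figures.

7 = 2.39 × A^0.186  ⇒  A^0.186 = 7/2.39 = 2.929
ln A = ln(2.929) / 0.186 = 1.0746 / 0.186 = 5.7775
A = e^5.7775 ≈ 323 acres

323 acres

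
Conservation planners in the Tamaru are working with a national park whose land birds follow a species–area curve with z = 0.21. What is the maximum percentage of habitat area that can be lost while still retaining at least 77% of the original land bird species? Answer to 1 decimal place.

71.2%

Need (A_new/A_old)^0.21 = 0.77, so A_new/A_old = 0.77^(1/0.21) = 0.77^4.762
ln(A_new/A_old) = ln 0.77 / 0.21 = -0.2614 / 0.21 = -1.2446
A_new/A_old = e^-1.2446 ≈ 0.2881
Fraction that can be lost = 1 − 0.2881 = 0.7119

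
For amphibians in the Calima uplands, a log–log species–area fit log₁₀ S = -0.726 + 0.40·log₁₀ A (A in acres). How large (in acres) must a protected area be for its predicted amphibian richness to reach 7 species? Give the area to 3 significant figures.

8470 acres

7 = 0.1879 × A^0.4  ⇒  A^0.4 = 7/0.1879 = 37.25
ln A = ln(37.25) / 0.4 = 3.6176 / 0.4 = 9.0440
A = e^9.0440 ≈ 8467 acres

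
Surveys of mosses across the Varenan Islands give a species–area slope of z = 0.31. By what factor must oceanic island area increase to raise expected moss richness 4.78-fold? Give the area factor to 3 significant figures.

(A₂/A₁)^0.31 = 4.78, so A₂/A₁ = 4.78^(1/0.31) = 4.78^3.226
ln(A₂/A₁) = ln 4.78 / 0.31 = 1.5644 / 0.31 = 5.0466
A₂/A₁ = e^5.0466 ≈ 155.5

155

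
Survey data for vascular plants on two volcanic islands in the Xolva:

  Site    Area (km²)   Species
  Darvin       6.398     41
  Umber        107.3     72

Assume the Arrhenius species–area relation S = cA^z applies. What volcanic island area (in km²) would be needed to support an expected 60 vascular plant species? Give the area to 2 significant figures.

z = ln(72/41) / ln(107.3/6.398) = 0.5631 / 2.8196 = 0.1997
c = 41 / 6.398^0.1997 = 41 / 1.449 = 28.3
A = (60/28.3)^(1/0.1997) ⇒ ln A = ln(2.12)/0.1997 = 3.7627
A = e^3.7627 ≈ 43.06 km²

43 km²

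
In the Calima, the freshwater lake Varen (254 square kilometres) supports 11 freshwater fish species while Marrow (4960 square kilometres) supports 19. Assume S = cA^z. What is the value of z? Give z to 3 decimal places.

0.184

Taking logs: ln S = ln c + z ln A, so z = (ln S₂ − ln S₁)/(ln A₂ − ln A₁).
z = ln(19/11) / ln(4960/254) = ln(1.727) / ln(19.53) = 0.5465 / 2.9718 = 0.1839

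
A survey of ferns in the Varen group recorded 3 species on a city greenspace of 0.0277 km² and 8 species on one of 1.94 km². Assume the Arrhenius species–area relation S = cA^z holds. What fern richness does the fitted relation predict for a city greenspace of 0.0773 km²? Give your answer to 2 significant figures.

3.8

z = ln(8/3) / ln(1.94/0.0277) = 0.9808 / 4.2490 = 0.2308
c = 3 / 0.0277^0.2308 = 3 / 0.437 = 6.865
S₃ = 6.865 × 0.0773^0.2308 = 6.865 × 0.5538 ≈ 3.802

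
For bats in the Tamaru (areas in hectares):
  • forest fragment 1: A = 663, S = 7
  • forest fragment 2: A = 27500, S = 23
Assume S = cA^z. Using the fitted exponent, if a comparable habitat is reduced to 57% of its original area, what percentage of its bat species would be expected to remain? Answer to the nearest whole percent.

84%

z = ln(23/7) / ln(27500/663) = 1.1896 / 3.7252 = 0.3193
S_new/S_old = (A_new/A_old)^z = 0.57^0.3193 = exp(0.3193 × -0.5621) = 0.8357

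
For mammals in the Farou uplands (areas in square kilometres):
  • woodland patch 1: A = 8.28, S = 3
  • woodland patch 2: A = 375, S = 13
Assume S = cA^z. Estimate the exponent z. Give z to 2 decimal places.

0.38

Taking logs: ln S = ln c + z ln A, so z = (ln S₂ − ln S₁)/(ln A₂ − ln A₁).
z = ln(13/3) / ln(375/8.28) = ln(4.333) / ln(45.29) = 1.4663 / 3.8131 = 0.3846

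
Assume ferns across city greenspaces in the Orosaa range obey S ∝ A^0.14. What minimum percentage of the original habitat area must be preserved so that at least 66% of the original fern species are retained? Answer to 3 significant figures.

Need (A_new/A_old)^0.14 = 0.66, so A_new/A_old = 0.66^(1/0.14) = 0.66^7.143
ln(A_new/A_old) = ln 0.66 / 0.14 = -0.4155 / 0.14 = -2.9680
A_new/A_old = e^-2.9680 ≈ 0.05141

5.14%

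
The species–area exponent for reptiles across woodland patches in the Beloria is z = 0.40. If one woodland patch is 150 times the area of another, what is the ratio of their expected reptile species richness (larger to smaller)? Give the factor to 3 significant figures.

7.42

S₂/S₁ = (A₂/A₁)^z = 150^0.4
ln(S₂/S₁) = 0.4 × ln 150 = 0.4 × 5.0106 = 2.0043
S₂/S₁ = e^2.0043 ≈ 7.421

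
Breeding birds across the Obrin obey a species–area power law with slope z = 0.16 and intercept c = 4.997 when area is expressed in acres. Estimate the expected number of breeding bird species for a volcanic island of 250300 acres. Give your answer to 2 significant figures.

37

S = 4.997 × 250300^0.16
ln S = ln 4.997 + 0.16 × ln 250300 = 1.6088 + 0.16 × 12.4304 = 3.5977
S = e^3.5977 ≈ 36.51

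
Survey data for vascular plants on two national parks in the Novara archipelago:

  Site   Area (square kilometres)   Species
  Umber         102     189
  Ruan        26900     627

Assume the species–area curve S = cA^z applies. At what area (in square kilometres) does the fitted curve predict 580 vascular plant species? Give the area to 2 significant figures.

19000 square kilometres

z = ln(627/189) / ln(26900/102) = 1.1992 / 5.5749 = 0.2151
c = 189 / 102^0.2151 = 189 / 2.704 = 69.89
A = (580/69.89)^(1/0.2151) ⇒ ln A = ln(8.299)/0.2151 = 9.8376
A = e^9.8376 ≈ 18726 square kilometres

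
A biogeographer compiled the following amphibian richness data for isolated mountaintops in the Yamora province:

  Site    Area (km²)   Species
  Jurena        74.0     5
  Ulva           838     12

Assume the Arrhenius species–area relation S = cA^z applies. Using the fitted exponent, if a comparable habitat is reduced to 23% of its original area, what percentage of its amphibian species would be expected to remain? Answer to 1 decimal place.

z = ln(12/5) / ln(838/74) = 0.8755 / 2.4270 = 0.3607
S_new/S_old = (A_new/A_old)^z = 0.23^0.3607 = exp(0.3607 × -1.4697) = 0.5885

58.9%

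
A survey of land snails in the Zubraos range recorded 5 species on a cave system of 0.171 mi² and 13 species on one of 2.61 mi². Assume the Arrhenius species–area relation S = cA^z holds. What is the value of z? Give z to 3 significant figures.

0.351

Taking logs: ln S = ln c + z ln A, so z = (ln S₂ − ln S₁)/(ln A₂ − ln A₁).
z = ln(13/5) / ln(2.61/0.171) = ln(2.6) / ln(15.26) = 0.9555 / 2.7254 = 0.3506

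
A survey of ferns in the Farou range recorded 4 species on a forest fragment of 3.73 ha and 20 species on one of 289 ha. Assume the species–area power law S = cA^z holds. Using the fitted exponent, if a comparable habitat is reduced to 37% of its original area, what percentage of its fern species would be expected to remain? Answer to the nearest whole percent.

69%

z = ln(20/4) / ln(289/3.73) = 1.6094 / 4.3500 = 0.3700
S_new/S_old = (A_new/A_old)^z = 0.37^0.3700 = exp(0.3700 × -0.9943) = 0.6922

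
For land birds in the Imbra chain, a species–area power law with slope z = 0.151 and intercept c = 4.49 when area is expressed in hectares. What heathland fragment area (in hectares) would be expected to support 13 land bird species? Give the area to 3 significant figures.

13 = 4.49 × A^0.151  ⇒  A^0.151 = 13/4.49 = 2.895
ln A = ln(2.895) / 0.151 = 1.0631 / 0.151 = 7.0404
A = e^7.0404 ≈ 1142 hectares

1140 hectares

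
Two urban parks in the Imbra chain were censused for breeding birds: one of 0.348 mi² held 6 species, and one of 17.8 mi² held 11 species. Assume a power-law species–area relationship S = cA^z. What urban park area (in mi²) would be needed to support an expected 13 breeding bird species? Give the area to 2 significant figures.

z = ln(11/6) / ln(17.8/0.348) = 0.6061 / 3.9348 = 0.1540
c = 6 / 0.348^0.1540 = 6 / 0.8499 = 7.059
A = (13/7.059)^(1/0.1540) ⇒ ln A = ln(1.842)/0.1540 = 3.9636
A = e^3.9636 ≈ 52.65 mi²

53 mi²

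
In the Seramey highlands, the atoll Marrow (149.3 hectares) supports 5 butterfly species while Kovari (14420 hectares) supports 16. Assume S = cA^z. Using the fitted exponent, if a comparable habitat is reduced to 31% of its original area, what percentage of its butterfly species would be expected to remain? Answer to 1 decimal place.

z = ln(16/5) / ln(14420/149.3) = 1.1632 / 4.5704 = 0.2545
S_new/S_old = (A_new/A_old)^z = 0.31^0.2545 = exp(0.2545 × -1.1712) = 0.7423

74.2%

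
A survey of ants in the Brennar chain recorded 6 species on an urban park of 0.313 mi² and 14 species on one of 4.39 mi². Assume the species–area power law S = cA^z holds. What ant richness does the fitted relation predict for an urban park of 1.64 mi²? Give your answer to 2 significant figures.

10

z = ln(14/6) / ln(4.39/0.313) = 0.8473 / 2.6409 = 0.3208
c = 6 / 0.313^0.3208 = 6 / 0.6889 = 8.71
S₃ = 8.71 × 1.64^0.3208 = 8.71 × 1.172 ≈ 10.21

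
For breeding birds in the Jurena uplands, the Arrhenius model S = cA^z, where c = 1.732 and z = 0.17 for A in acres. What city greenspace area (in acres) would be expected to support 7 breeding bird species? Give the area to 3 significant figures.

7 = 1.732 × A^0.17  ⇒  A^0.17 = 7/1.732 = 4.042
ln A = ln(4.042) / 0.17 = 1.3966 / 0.17 = 8.2155
A = e^8.2155 ≈ 3698 acres

3700 acres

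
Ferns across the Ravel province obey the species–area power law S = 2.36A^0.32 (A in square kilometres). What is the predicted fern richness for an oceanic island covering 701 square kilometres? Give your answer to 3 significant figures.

19.2

S = 2.36 × 701^0.32 = 2.36 × 8.14 ≈ 19.21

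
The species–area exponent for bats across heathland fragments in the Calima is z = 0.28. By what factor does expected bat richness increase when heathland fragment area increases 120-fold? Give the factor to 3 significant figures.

S₂/S₁ = (A₂/A₁)^z = 120^0.28
ln(S₂/S₁) = 0.28 × ln 120 = 0.28 × 4.7875 = 1.3405
S₂/S₁ = e^1.3405 ≈ 3.821

3.82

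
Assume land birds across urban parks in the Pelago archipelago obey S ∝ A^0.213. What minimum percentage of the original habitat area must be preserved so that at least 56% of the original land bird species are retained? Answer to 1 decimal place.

Need (A_new/A_old)^0.213 = 0.56, so A_new/A_old = 0.56^(1/0.213) = 0.56^4.695
ln(A_new/A_old) = ln 0.56 / 0.213 = -0.5798 / 0.213 = -2.7222
A_new/A_old = e^-2.7222 ≈ 0.06573

6.6%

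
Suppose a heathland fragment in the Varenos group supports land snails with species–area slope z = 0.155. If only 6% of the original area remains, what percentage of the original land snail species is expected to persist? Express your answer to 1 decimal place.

64.7%

S_new/S_old = (A_new/A_old)^z = 0.06^0.155
= exp(0.155 × ln 0.06) = exp(0.155 × -2.8134) = exp(-0.4361) ≈ 0.6466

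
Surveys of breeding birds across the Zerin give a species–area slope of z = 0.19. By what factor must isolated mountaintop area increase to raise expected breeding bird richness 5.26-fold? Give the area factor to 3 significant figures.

6230

(A₂/A₁)^0.19 = 5.26, so A₂/A₁ = 5.26^(1/0.19) = 5.26^5.263
ln(A₂/A₁) = ln 5.26 / 0.19 = 1.6601 / 0.19 = 8.7375
A₂/A₁ = e^8.7375 ≈ 6232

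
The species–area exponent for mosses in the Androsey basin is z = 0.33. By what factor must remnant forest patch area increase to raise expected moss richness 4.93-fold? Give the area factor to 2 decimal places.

125.76

(A₂/A₁)^0.33 = 4.93, so A₂/A₁ = 4.93^(1/0.33) = 4.93^3.03
ln(A₂/A₁) = ln 4.93 / 0.33 = 1.5953 / 0.33 = 4.8344
A₂/A₁ = e^4.8344 ≈ 125.8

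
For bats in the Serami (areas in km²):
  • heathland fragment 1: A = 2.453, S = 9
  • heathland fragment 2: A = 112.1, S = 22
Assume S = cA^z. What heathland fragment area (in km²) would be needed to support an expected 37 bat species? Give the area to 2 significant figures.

1000 km²

z = ln(22/9) / ln(112.1/2.453) = 0.8938 / 3.8221 = 0.2339
c = 9 / 2.453^0.2339 = 9 / 1.233 = 7.296
A = (37/7.296)^(1/0.2339) ⇒ ln A = ln(5.071)/0.2339 = 6.9424
A = e^6.9424 ≈ 1035 km²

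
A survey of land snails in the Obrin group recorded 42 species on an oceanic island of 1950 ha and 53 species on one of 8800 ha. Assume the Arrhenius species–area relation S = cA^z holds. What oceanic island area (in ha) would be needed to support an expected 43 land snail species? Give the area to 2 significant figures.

z = ln(53/42) / ln(8800/1950) = 0.2326 / 1.5069 = 0.1544
c = 42 / 1950^0.1544 = 42 / 3.22 = 13.04
A = (43/13.04)^(1/0.1544) ⇒ ln A = ln(3.297)/0.1544 = 7.7280
A = e^7.7280 ≈ 2271 ha

2300 ha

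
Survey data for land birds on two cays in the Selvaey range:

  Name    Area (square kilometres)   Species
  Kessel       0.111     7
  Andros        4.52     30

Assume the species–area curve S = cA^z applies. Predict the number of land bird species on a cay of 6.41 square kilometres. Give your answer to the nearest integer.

z = ln(30/7) / ln(4.52/0.111) = 1.4553 / 3.7067 = 0.3926
c = 7 / 0.111^0.3926 = 7 / 0.4219 = 16.59
S₃ = 16.59 × 6.41^0.3926 = 16.59 × 2.074 ≈ 34.41

34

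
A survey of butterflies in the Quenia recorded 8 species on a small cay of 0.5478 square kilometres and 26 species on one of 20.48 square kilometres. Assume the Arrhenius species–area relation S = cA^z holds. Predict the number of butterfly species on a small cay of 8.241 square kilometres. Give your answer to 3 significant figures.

z = ln(26/8) / ln(20.48/0.5478) = 1.1787 / 3.6213 = 0.3255
c = 8 / 0.5478^0.3255 = 8 / 0.8221 = 9.731
S₃ = 9.731 × 8.241^0.3255 = 9.731 × 1.987 ≈ 19.33

19.3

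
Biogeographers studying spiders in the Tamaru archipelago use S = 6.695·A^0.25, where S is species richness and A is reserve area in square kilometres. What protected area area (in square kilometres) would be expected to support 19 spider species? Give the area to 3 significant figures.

19 = 6.695 × A^0.25  ⇒  A^0.25 = 19/6.695 = 2.838
ln A = ln(2.838) / 0.25 = 1.0431 / 0.25 = 4.1723
A = e^4.1723 ≈ 64.87 square kilometres

64.9 square kilometres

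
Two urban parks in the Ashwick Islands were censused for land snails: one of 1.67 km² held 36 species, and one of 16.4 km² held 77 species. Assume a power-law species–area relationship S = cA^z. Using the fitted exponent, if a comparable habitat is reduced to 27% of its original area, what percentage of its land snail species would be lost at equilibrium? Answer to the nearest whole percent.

z = ln(77/36) / ln(16.4/1.67) = 0.7603 / 2.2845 = 0.3328
S_new/S_old = (A_new/A_old)^z = 0.27^0.3328 = exp(0.3328 × -1.3093) = 0.6468
Fraction lost = 1 − 0.6468 = 0.3532

35%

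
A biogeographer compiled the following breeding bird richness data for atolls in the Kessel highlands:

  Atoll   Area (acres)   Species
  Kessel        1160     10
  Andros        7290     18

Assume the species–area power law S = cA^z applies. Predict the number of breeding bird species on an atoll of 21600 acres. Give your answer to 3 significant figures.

z = ln(18/10) / ln(7290/1160) = 0.5878 / 1.8381 = 0.3198
c = 10 / 1160^0.3198 = 10 / 9.549 = 1.047
S₃ = 1.047 × 21600^0.3198 = 1.047 × 24.33 ≈ 25.48

25.5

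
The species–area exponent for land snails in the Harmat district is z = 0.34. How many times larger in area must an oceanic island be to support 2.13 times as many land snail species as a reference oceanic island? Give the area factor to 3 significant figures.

9.24

(A₂/A₁)^0.34 = 2.13, so A₂/A₁ = 2.13^(1/0.34) = 2.13^2.941
ln(A₂/A₁) = ln 2.13 / 0.34 = 0.7561 / 0.34 = 2.2239
A₂/A₁ = e^2.2239 ≈ 9.243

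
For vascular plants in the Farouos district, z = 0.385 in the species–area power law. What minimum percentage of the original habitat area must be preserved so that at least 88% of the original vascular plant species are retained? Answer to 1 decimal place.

Need (A_new/A_old)^0.385 = 0.88, so A_new/A_old = 0.88^(1/0.385) = 0.88^2.597
ln(A_new/A_old) = ln 0.88 / 0.385 = -0.1278 / 0.385 = -0.3320
A_new/A_old = e^-0.3320 ≈ 0.7175

71.7%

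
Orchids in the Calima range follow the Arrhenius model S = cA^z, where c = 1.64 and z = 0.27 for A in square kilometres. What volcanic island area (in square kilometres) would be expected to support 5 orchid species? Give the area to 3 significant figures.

5 = 1.64 × A^0.27  ⇒  A^0.27 = 5/1.64 = 3.049
ln A = ln(3.049) / 0.27 = 1.1147 / 0.27 = 4.1287
A = e^4.1287 ≈ 62.1 square kilometres

62.1 square kilometres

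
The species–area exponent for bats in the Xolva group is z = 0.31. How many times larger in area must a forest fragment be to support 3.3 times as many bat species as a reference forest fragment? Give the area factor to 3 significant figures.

47.1

(A₂/A₁)^0.31 = 3.3, so A₂/A₁ = 3.3^(1/0.31) = 3.3^3.226
ln(A₂/A₁) = ln 3.3 / 0.31 = 1.1939 / 0.31 = 3.8514
A₂/A₁ = e^3.8514 ≈ 47.06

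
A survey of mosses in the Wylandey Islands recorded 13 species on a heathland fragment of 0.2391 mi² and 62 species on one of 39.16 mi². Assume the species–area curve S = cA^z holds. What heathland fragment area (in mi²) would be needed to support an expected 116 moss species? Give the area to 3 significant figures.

303 mi²

z = ln(62/13) / ln(39.16/0.2391) = 1.5622 / 5.0985 = 0.3064
c = 13 / 0.2391^0.3064 = 13 / 0.6451 = 20.15
A = (116/20.15)^(1/0.3064) ⇒ ln A = ln(5.756)/0.3064 = 5.7122
A = e^5.7122 ≈ 302.5 mi²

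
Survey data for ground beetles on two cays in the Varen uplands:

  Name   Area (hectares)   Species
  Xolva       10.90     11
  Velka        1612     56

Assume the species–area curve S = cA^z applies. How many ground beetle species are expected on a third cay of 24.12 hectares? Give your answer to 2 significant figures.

14

z = ln(56/11) / ln(1612/10.9) = 1.6275 / 4.9965 = 0.3257
c = 11 / 10.9^0.3257 = 11 / 2.177 = 5.052
S₃ = 5.052 × 24.12^0.3257 = 5.052 × 2.82 ≈ 14.25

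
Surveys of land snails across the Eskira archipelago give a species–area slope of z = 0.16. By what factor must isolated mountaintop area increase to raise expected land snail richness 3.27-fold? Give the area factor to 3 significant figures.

(A₂/A₁)^0.16 = 3.27, so A₂/A₁ = 3.27^(1/0.16) = 3.27^6.25
ln(A₂/A₁) = ln 3.27 / 0.16 = 1.1848 / 0.16 = 7.4049
A₂/A₁ = e^7.4049 ≈ 1644

1640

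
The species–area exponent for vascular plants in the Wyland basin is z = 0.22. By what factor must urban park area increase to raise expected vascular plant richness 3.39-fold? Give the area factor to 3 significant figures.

257

(A₂/A₁)^0.22 = 3.39, so A₂/A₁ = 3.39^(1/0.22) = 3.39^4.545
ln(A₂/A₁) = ln 3.39 / 0.22 = 1.2208 / 0.22 = 5.5492
A₂/A₁ = e^5.5492 ≈ 257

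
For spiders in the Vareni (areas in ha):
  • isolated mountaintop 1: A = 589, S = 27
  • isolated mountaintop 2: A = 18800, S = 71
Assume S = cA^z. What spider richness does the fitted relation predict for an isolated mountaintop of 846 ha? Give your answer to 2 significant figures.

z = ln(71/27) / ln(18800/589) = 0.9668 / 3.4632 = 0.2792
c = 27 / 589^0.2792 = 27 / 5.934 = 4.55
S₃ = 4.55 × 846^0.2792 = 4.55 × 6.565 ≈ 29.87

30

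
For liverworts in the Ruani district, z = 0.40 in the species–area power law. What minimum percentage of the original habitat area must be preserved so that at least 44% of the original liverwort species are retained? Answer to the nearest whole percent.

13%

Need (A_new/A_old)^0.4 = 0.44, so A_new/A_old = 0.44^(1/0.4) = 0.44^2.5
ln(A_new/A_old) = ln 0.44 / 0.4 = -0.8210 / 0.4 = -2.0525
A_new/A_old = e^-2.0525 ≈ 0.1284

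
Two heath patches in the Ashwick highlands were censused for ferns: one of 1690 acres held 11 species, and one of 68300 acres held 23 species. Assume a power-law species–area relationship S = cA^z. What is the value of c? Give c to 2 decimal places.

2.50

z = ln(S₂/S₁) / ln(A₂/A₁) = ln(23/11) / ln(68300/1690) = 0.7376 / 3.6992 = 0.1994
c = S₁ / A₁^z = 11 / 1690^0.1994 = 11 / 4.402 = 2.499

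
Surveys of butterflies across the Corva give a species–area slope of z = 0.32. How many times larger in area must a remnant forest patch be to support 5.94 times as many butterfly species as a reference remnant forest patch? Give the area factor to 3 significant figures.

262

(A₂/A₁)^0.32 = 5.94, so A₂/A₁ = 5.94^(1/0.32) = 5.94^3.125
ln(A₂/A₁) = ln 5.94 / 0.32 = 1.7817 / 0.32 = 5.5678
A₂/A₁ = e^5.5678 ≈ 261.9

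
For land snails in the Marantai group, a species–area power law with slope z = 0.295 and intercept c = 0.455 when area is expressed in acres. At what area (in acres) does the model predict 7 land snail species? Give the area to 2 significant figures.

7 = 0.455 × A^0.295  ⇒  A^0.295 = 7/0.455 = 15.38
ln A = ln(15.38) / 0.295 = 2.7334 / 0.295 = 9.2657
A = e^9.2657 ≈ 10569 acres

11000 acres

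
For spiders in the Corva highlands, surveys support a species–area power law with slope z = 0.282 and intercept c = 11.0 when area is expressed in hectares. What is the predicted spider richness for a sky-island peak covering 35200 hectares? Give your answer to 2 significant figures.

210

S = 11 × 35200^0.282 = 11 × 19.15 ≈ 210.6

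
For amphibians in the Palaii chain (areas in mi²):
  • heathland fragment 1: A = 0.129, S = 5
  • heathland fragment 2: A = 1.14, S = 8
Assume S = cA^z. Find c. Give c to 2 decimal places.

7.78

z = ln(S₂/S₁) / ln(A₂/A₁) = ln(8/5) / ln(1.14/0.129) = 0.4700 / 2.1790 = 0.2157
c = S₁ / A₁^z = 5 / 0.129^0.2157 = 5 / 0.6429 = 7.777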